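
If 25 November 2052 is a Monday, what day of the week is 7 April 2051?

Friday

Count forward from the earlier date (April 7, 2051) to the later (November 25, 2052):
April 7, 2051 → April 7, 2052: 366 days (2052 is a leap year).
April 2052: 30 − 7 = 23 days remain.
Then May (31), June (30), July (31), August (31), September (30), October (31): 31 + 30 + 31 + 31 + 30 + 31 = 184 days.
November 1–25, 2052: 25 days.
Residual: 232 days.
Total: 598 days.
598 mod 7 = 3, so 3 days before Monday is Friday.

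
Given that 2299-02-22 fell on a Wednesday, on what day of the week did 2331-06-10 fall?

Wednesday

From February 22, 2299 to February 22, 2331: 32 years, of which 7 contain a Feb 29 — 25×365 + 7×366 = 11687 days.
(2300 is not a leap year (divisible by 100 but not 400).)
February 2331: 28 − 22 = 6 days remain (2331 is not a leap year, so February has 28 days).
Then March (31), April (30), May (31): 31 + 30 + 31 = 92 days.
June 1–10, 2331: 10 days.
Residual: 108 days.
Total: 11795 days.
11795 is a multiple of 7, so 2331-06-10 falls on the same weekday: Wednesday.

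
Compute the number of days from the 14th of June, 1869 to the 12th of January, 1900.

From June 14, 1869 to June 14, 1899: 30 years, of which 7 contain a Feb 29 — 23×365 + 7×366 = 10957 days.
June 1899: 30 − 14 = 16 days remain.
Then July (31), August (31), September (30), October (31), November (30), December (31): 31 + 31 + 30 + 31 + 30 + 31 = 184 days.
January 1–12, 1900: 12 days.
Residual: 212 days.
Total: 11169 days.

11169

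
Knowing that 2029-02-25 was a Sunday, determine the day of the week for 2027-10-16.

Count forward from the earlier date (October 16, 2027) to the later (February 25, 2029):
October 2027: 31 − 16 = 15 days remain.
Then 15 full months totalling 458 days.
February 1–25, 2029: 25 days (2029 is not a leap year).
Total: 15 + 458 + 25 = 498 days.
498 mod 7 = 1, so 1 day before Sunday is Saturday.

Saturday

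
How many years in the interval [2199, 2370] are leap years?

Years divisible by 4: 2200, 2204, …, 2368 — 43 in all.
Of these, 2200, 2300 are divisible by 100 but not 400, so not leap.
Leap years: 43 − 2 = 41.

41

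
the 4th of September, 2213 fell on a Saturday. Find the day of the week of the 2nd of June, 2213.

Wednesday

Count forward from the earlier date (June 2, 2213) to the later (September 4, 2213):
June 2213: 30 − 2 = 28 days remain.
Then July (31), August (31): 31 + 31 = 62 days.
September 1–4, 2213: 4 days.
Total: 28 + 62 + 4 = 94 days.
94 mod 7 = 3, so 3 days before Saturday is Wednesday.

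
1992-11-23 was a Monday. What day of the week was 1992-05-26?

Count forward from the earlier date (May 26, 1992) to the later (November 23, 1992):
May 1992: 31 − 26 = 5 days remain.
Then June (30), July (31), August (31), September (30), October (31): 30 + 31 + 31 + 30 + 31 = 153 days.
November 1–23, 1992: 23 days.
Total: 5 + 153 + 23 = 181 days.
181 mod 7 = 6, so 6 days before Monday is Tuesday.

Tuesday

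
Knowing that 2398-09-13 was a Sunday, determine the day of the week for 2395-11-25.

Count forward from the earlier date (November 25, 2395) to the later (September 13, 2398):
Day-of-year of November 25, 2395: 329.
Day-of-year of September 13, 2398: 256.
2395 has 365 days, so 365 − 329 = 36 days remain in 2395.
Full years: 2396: 366; 2397: 365. Sum = 731.
Total: 36 + 731 + 256 = 1023 days.
1023 mod 7 = 1, so 1 day before Sunday is Saturday.

Saturday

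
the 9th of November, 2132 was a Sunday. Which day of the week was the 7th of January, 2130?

Saturday

Count forward from the earlier date (January 7, 2130) to the later (November 9, 2132):
Day-of-year of January 7, 2130: 7.
Day-of-year of November 9, 2132: 314.
2130 has 365 days, so 365 − 7 = 358 days remain in 2130.
Full years: 2131: 365. Sum = 365.
Total: 358 + 365 + 314 = 1037 days.
1037 mod 7 = 1, so 1 day before Sunday is Saturday.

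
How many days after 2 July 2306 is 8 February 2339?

Day-of-year of July 2, 2306: 183.
Day-of-year of February 8, 2339: 39.
2306 has 365 days, so 365 − 183 = 182 days remain in 2306.
Full years 2307–2338: 24 common + 8 leap = 24×365 + 8×366 = 11688 days.
Total: 182 + 11688 + 39 = 11909 days.

11909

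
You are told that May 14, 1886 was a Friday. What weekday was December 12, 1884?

Count forward from the earlier date (December 12, 1884) to the later (May 14, 1886):
Day-of-year of December 12, 1884: 347.
Day-of-year of May 14, 1886: 134.
1884 has 366 days, so 366 − 347 = 19 days remain in 1884.
Full years: 1885: 365. Sum = 365.
Total: 19 + 365 + 134 = 518 days.
518 is a multiple of 7, so December 12, 1884 falls on the same weekday: Friday.

Friday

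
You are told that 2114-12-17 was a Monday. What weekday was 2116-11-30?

December 2114: 31 − 17 = 14 days remain.
Then 22 full months totalling 670 days.
November 1–30, 2116: 30 days.
Total: 14 + 670 + 30 = 714 days.
714 is a multiple of 7, so 2116-11-30 falls on the same weekday: Monday.

Monday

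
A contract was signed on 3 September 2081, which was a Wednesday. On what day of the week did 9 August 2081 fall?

Count forward from the earlier date (August 9, 2081) to the later (September 3, 2081):
August 2081: 31 − 9 = 22 days remain.
September 1–3, 2081: 3 days.
Total: 22 + 3 = 25 days.
25 mod 7 = 4, so 4 days before Wednesday is Saturday.

Saturday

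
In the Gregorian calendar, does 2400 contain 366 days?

2400 is a leap year (divisible by 400).

Yes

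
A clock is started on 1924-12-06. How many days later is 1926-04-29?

509

December 1924: 31 − 6 = 25 days remain.
Then 15 full months totalling 455 days.
April 1–29, 1926: 29 days.
Total: 25 + 455 + 29 = 509 days.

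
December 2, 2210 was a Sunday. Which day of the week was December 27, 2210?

Within December 2210: 27 − 2 = 25 days.
25 mod 7 = 4, so 4 days after Sunday is Thursday.

Thursday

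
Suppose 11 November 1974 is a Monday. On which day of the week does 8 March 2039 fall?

Day-of-year of November 11, 1974: 315.
Day-of-year of March 8, 2039: 67.
1974 has 365 days, so 365 − 315 = 50 days remain in 1974.
Full years 1975–2038: 48 common + 16 leap = 48×365 + 16×366 = 23376 days.
Total: 50 + 23376 + 67 = 23493 days.
23493 mod 7 = 1, so 1 day after Monday is Tuesday.

Tuesday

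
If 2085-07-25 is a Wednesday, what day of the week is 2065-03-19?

Count forward from the earlier date (March 19, 2065) to the later (July 25, 2085):
Day-of-year of March 19, 2065: 78.
Day-of-year of July 25, 2085: 206.
2065 has 365 days, so 365 − 78 = 287 days remain in 2065.
Full years 2066–2084: 14 common + 5 leap = 14×365 + 5×366 = 6940 days.
Total: 287 + 6940 + 206 = 7433 days.
7433 mod 7 = 6, so 6 days before Wednesday is Thursday.

Thursday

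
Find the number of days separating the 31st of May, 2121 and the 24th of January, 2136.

5351

From May 31, 2121 to May 31, 2135: 14 years, of which 3 contain a Feb 29 — 11×365 + 3×366 = 5113 days.
May 2135: 31 − 31 = 0 days remain.
Then June (30), July (31), August (31), September (30), October (31), November (30), December (31): 30 + 31 + 31 + 30 + 31 + 30 + 31 = 214 days.
January 1–24, 2136: 24 days.
Residual: 238 days.
Total: 5351 days.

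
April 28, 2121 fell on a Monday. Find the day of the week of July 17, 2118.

Count forward from the earlier date (July 17, 2118) to the later (April 28, 2121):
Day-of-year of July 17, 2118: 198.
Day-of-year of April 28, 2121: 118.
2118 has 365 days, so 365 − 198 = 167 days remain in 2118.
Full years: 2119: 365; 2120: 366. Sum = 731.
Total: 167 + 731 + 118 = 1016 days.
1016 mod 7 = 1, so 1 day before Monday is Sunday.

Sunday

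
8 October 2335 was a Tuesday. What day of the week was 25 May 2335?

Saturday

Count forward from the earlier date (May 25, 2335) to the later (October 8, 2335):
May 2335: 31 − 25 = 6 days remain.
Then June (30), July (31), August (31), September (30): 30 + 31 + 31 + 30 = 122 days.
October 1–8, 2335: 8 days.
Total: 6 + 122 + 8 = 136 days.
136 mod 7 = 3, so 3 days before Tuesday is Saturday.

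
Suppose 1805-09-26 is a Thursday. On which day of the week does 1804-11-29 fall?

Thursday

Count forward from the earlier date (November 29, 1804) to the later (September 26, 1805):
November 1804: 30 − 29 = 1 day remains.
Then 9 full months totalling 274 days.
September 1–26, 1805: 26 days.
Residual: 301 days.
Total: 301 days.
301 is a multiple of 7, so 1804-11-29 falls on the same weekday: Thursday.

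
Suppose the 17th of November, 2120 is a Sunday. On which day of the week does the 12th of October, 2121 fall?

Sunday

Day-of-year of November 17, 2120: 322.
Day-of-year of October 12, 2121: 285.
2120 has 366 days, so 366 − 322 = 44 days remain in 2120.
Total: 44 + 285 = 329 days.
329 is a multiple of 7, so the 12th of October, 2121 falls on the same weekday: Sunday.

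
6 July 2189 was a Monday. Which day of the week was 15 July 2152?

Count forward from the earlier date (July 15, 2152) to the later (July 6, 2189):
Day-of-year of July 15, 2152: 197.
Day-of-year of July 6, 2189: 187.
2152 has 366 days, so 366 − 197 = 169 days remain in 2152.
Full years 2153–2188: 27 common + 9 leap = 27×365 + 9×366 = 13149 days.
Total: 169 + 13149 + 187 = 13505 days.
13505 mod 7 = 2, so 2 days before Monday is Saturday.

Saturday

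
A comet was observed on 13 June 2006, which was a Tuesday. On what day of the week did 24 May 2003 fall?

Count forward from the earlier date (May 24, 2003) to the later (June 13, 2006):
May 24, 2003 → May 24, 2004: 366 days (2004 is a leap year).
May 24, 2004 → May 24, 2005: 365 days.
May 24, 2005 → May 24, 2006: 365 days.
May 2006: 31 − 24 = 7 days remain.
June 1–13, 2006: 13 days.
Residual: 20 days.
Total: 1116 days.
1116 mod 7 = 3, so 3 days before Tuesday is Saturday.

Saturday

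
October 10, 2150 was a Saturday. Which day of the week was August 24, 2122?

Count forward from the earlier date (August 24, 2122) to the later (October 10, 2150):
From August 24, 2122 to August 24, 2150: 28 years, of which 7 contain a Feb 29 — 21×365 + 7×366 = 10227 days.
August 2150: 31 − 24 = 7 days remain.
Then September (30): 30 days.
October 1–10, 2150: 10 days.
Residual: 47 days.
Total: 10274 days.
10274 mod 7 = 5, so 5 days before Saturday is Monday.

Monday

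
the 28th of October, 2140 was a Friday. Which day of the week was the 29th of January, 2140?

Friday

Count forward from the earlier date (January 29, 2140) to the later (October 28, 2140):
January 2140: 31 − 29 = 2 days remain.
Then February 2140 (29), March (31), April (30), May (31), June (30), July (31), August (31), September (30): 29 + 31 + 30 + 31 + 30 + 31 + 31 + 30 = 243 days.
October 1–28, 2140: 28 days.
Total: 2 + 243 + 28 = 273 days.
273 is a multiple of 7, so the 29th of January, 2140 falls on the same weekday: Friday.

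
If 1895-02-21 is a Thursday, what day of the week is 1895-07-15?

February 1895: 28 − 21 = 7 days remain (1895 is not a leap year, so February has 28 days).
Then March (31), April (30), May (31), June (30): 31 + 30 + 31 + 30 = 122 days.
July 1–15, 1895: 15 days.
Total: 7 + 122 + 15 = 144 days.
144 mod 7 = 4, so 4 days after Thursday is Monday.

Monday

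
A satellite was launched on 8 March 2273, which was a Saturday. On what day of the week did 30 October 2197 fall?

Monday

Count forward from the earlier date (October 30, 2197) to the later (March 8, 2273):
Day-of-year of October 30, 2197: 303.
Day-of-year of March 8, 2273: 67.
2197 has 365 days, so 365 − 303 = 62 days remain in 2197.
Full years 2198–2272: 57 common + 18 leap = 57×365 + 18×366 = 27393 days.
Total: 62 + 27393 + 67 = 27522 days.
27522 mod 7 = 5, so 5 days before Saturday is Monday.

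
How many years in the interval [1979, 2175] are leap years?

48

Years divisible by 4: 1980, 1984, …, 2172 — 49 in all.
Of these, 2100 is divisible by 100 but not 400, so not leap.
2000 is divisible by 400, so still leap.
Leap years: 49 − 1 = 48.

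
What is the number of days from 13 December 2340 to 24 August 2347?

December 13, 2340 → December 13, 2341: 365 days.
December 13, 2341 → December 13, 2342: 365 days.
December 13, 2342 → December 13, 2343: 365 days.
December 13, 2343 → December 13, 2344: 366 days (2344 is a leap year).
December 13, 2344 → December 13, 2345: 365 days.
December 13, 2345 → December 13, 2346: 365 days.
December 2346: 31 − 13 = 18 days remain.
Then January (31), February 2347 (28), March (31), April (30), May (31), June (30), July (31): 31 + 28 + 31 + 30 + 31 + 30 + 31 = 212 days.
August 1–24, 2347: 24 days.
Residual: 254 days.
Total: 2445 days.

2445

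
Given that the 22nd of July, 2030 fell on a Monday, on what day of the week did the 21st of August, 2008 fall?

Count forward from the earlier date (August 21, 2008) to the later (July 22, 2030):
From August 21, 2008 to August 21, 2029: 21 years, of which 5 contain a Feb 29 — 16×365 + 5×366 = 7670 days.
August 2029: 31 − 21 = 10 days remain.
Then 10 full months totalling 303 days.
July 1–22, 2030: 22 days.
Residual: 335 days.
Total: 8005 days.
8005 mod 7 = 4, so 4 days before Monday is Thursday.

Thursday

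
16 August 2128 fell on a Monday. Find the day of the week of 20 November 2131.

Day-of-year of August 16, 2128: 229.
Day-of-year of November 20, 2131: 324.
2128 has 366 days, so 366 − 229 = 137 days remain in 2128.
Full years: 2129: 365; 2130: 365. Sum = 730.
Total: 137 + 730 + 324 = 1191 days.
1191 mod 7 = 1, so 1 day after Monday is Tuesday.

Tuesday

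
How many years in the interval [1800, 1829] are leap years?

7

Years divisible by 4 in [1800, 1829]: 1800, 1804, 1808, 1812, 1816, 1820, 1824, 1828.
Of these, 1800 is divisible by 100 but not 400, so not leap.
Leap years: 8 − 1 = 7.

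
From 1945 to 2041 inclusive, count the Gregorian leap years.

Years divisible by 4: 1948, 1952, …, 2040 — 24 in all.
2000 is divisible by 400, so still leap.
No century exceptions apply. Count: 24.

24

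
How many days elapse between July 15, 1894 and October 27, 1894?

104

July 1894: 31 − 15 = 16 days remain.
Then August (31), September (30): 31 + 30 = 61 days.
October 1–27, 1894: 27 days.
Total: 16 + 61 + 27 = 104 days.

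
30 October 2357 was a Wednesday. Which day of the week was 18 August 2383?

From October 30, 2357 to October 30, 2382: 25 years, of which 6 contain a Feb 29 — 19×365 + 6×366 = 9131 days.
October 2382: 31 − 30 = 1 day remains.
Then 9 full months totalling 273 days.
August 1–18, 2383: 18 days.
Residual: 292 days.
Total: 9423 days.
9423 mod 7 = 1, so 1 day after Wednesday is Thursday.

Thursday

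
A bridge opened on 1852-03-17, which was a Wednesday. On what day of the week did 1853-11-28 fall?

Day-of-year of March 17, 1852: 77.
Day-of-year of November 28, 1853: 332.
1852 has 366 days, so 366 − 77 = 289 days remain in 1852.
Total: 289 + 332 = 621 days.
621 mod 7 = 5, so 5 days after Wednesday is Monday.

Monday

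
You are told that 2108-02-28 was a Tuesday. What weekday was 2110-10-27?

Monday

February 2108: 29 − 28 = 1 day remains (2108 is a leap year, so February has 29 days).
Then 31 full months totalling 944 days.
October 1–27, 2110: 27 days.
Total: 1 + 944 + 27 = 972 days.
972 mod 7 = 6, so 6 days after Tuesday is Monday.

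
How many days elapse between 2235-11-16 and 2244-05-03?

Day-of-year of November 16, 2235: 320.
Day-of-year of May 3, 2244: 124.
2235 has 365 days, so 365 − 320 = 45 days remain in 2235.
Full years 2236–2243: 6 common + 2 leap = 6×365 + 2×366 = 2922 days.
Total: 45 + 2922 + 124 = 3091 days.

3091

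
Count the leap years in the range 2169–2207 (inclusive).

Years divisible by 4 in [2169, 2207]: 2172, 2176, 2180, 2184, 2188, 2192, 2196, 2200, 2204.
Of these, 2200 is divisible by 100 but not 400, so not leap.
Leap years: 9 − 1 = 8.

8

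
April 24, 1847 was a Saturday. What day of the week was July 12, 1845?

Count forward from the earlier date (July 12, 1845) to the later (April 24, 1847):
Day-of-year of July 12, 1845: 193.
Day-of-year of April 24, 1847: 114.
1845 has 365 days, so 365 − 193 = 172 days remain in 1845.
Full years: 1846: 365. Sum = 365.
Total: 172 + 365 + 114 = 651 days.
651 is a multiple of 7, so July 12, 1845 falls on the same weekday: Saturday.

Saturday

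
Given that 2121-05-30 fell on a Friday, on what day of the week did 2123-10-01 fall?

Day-of-year of May 30, 2121: 150.
Day-of-year of October 1, 2123: 274.
2121 has 365 days, so 365 − 150 = 215 days remain in 2121.
Full years: 2122: 365. Sum = 365.
Total: 215 + 365 + 274 = 854 days.
854 is a multiple of 7, so 2123-10-01 falls on the same weekday: Friday.

Friday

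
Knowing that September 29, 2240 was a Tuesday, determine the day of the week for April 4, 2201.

Count forward from the earlier date (April 4, 2201) to the later (September 29, 2240):
From April 4, 2201 to April 4, 2240: 39 years, of which 10 contain a Feb 29 — 29×365 + 10×366 = 14245 days.
April 2240: 30 − 4 = 26 days remain.
Then May (31), June (30), July (31), August (31): 31 + 30 + 31 + 31 = 123 days.
September 1–29, 2240: 29 days.
Residual: 178 days.
Total: 14423 days.
14423 mod 7 = 3, so 3 days before Tuesday is Saturday.

Saturday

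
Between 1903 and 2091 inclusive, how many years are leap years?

47

Years divisible by 4: 1904, 1908, …, 2088 — 47 in all.
2000 is divisible by 400, so still leap.
No century exceptions apply. Count: 47.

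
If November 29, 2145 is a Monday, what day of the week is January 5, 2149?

November 29, 2145 → November 29, 2146: 365 days.
November 29, 2146 → November 29, 2147: 365 days.
November 29, 2147 → November 29, 2148: 366 days (2148 is a leap year).
November 2148: 30 − 29 = 1 day remains.
Then December (31): 31 days.
January 1–5, 2149: 5 days.
Residual: 37 days.
Total: 1133 days.
1133 mod 7 = 6, so 6 days after Monday is Sunday.

Sunday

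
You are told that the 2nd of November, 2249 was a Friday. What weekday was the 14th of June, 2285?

Sunday

From November 2, 2249 to November 2, 2284: 35 years, of which 9 contain a Feb 29 — 26×365 + 9×366 = 12784 days.
November 2284: 30 − 2 = 28 days remain.
Then December (31), January (31), February 2285 (28), March (31), April (30), May (31): 31 + 31 + 28 + 31 + 30 + 31 = 182 days.
June 1–14, 2285: 14 days.
Residual: 224 days.
Total: 13008 days.
13008 mod 7 = 2, so 2 days after Friday is Sunday.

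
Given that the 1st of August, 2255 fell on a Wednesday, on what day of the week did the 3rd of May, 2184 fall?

Count forward from the earlier date (May 3, 2184) to the later (August 1, 2255):
From May 3, 2184 to May 3, 2255: 71 years, of which 16 contain a Feb 29 — 55×365 + 16×366 = 25931 days.
(2200 is not a leap year (divisible by 100 but not 400).)
May 2255: 31 − 3 = 28 days remain.
Then June (30), July (31): 30 + 31 = 61 days.
August 1, 2255: 1 day.
Residual: 90 days.
Total: 26021 days.
26021 mod 7 = 2, so 2 days before Wednesday is Monday.

Monday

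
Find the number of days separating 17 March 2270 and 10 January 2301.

From March 17, 2270 to March 17, 2300: 30 years, of which 7 contain a Feb 29 — 23×365 + 7×366 = 10957 days.
(2300 is not a leap year (divisible by 100 but not 400).)
March 2300: 31 − 17 = 14 days remain.
Then 9 full months totalling 275 days.
January 1–10, 2301: 10 days.
Residual: 299 days.
Total: 11256 days.

11256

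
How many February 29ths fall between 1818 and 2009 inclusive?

47

Years divisible by 4: 1820, 1824, …, 2008 — 48 in all.
Of these, 1900 is divisible by 100 but not 400, so not leap.
2000 is divisible by 400, so still leap.
Leap years: 48 − 1 = 47.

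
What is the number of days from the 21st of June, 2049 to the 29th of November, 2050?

526

Day-of-year of June 21, 2049: 172.
Day-of-year of November 29, 2050: 333.
2049 has 365 days, so 365 − 172 = 193 days remain in 2049.
Total: 193 + 333 = 526 days.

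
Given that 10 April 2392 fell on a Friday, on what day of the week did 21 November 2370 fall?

Count forward from the earlier date (November 21, 2370) to the later (April 10, 2392):
From November 21, 2370 to November 21, 2391: 21 years, of which 5 contain a Feb 29 — 16×365 + 5×366 = 7670 days.
November 2391: 30 − 21 = 9 days remain.
Then December (31), January (31), February 2392 (29), March (31): 31 + 31 + 29 + 31 = 122 days.
April 1–10, 2392: 10 days.
Residual: 141 days.
Total: 7811 days.
7811 mod 7 = 6, so 6 days before Friday is Saturday.

Saturday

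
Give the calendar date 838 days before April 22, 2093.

January 5, 2091

Count 838 days before April 22, 2093:
January 5, 2091 → January 5, 2092: 365 days.
January 5, 2092 → January 5, 2093: 366 days (2092 is a leap year).
January 2093: 31 − 5 = 26 days remain.
Then February 2093 (28), March (31): 28 + 31 = 59 days.
April 1–22, 2093: 22 days.
Residual: 107 days.
Total: 838 days.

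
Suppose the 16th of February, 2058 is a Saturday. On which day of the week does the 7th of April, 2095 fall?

Thursday

Day-of-year of February 16, 2058: 47.
Day-of-year of April 7, 2095: 97.
2058 has 365 days, so 365 − 47 = 318 days remain in 2058.
Full years 2059–2094: 27 common + 9 leap = 27×365 + 9×366 = 13149 days.
Total: 318 + 13149 + 97 = 13564 days.
13564 mod 7 = 5, so 5 days after Saturday is Thursday.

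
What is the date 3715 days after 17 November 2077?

19 January 2088

Count 3715 days after November 17, 2077:
Day-of-year of November 17, 2077: 321.
Day-of-year of January 19, 2088: 19.
2077 has 365 days, so 365 − 321 = 44 days remain in 2077.
Full years 2078–2087: 8 common + 2 leap = 8×365 + 2×366 = 3652 days.
Total: 44 + 3652 + 19 = 3715 days.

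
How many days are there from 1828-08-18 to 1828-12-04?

108

August 1828: 31 − 18 = 13 days remain.
Then September (30), October (31), November (30): 30 + 31 + 30 = 91 days.
December 1–4, 1828: 4 days.
Total: 13 + 91 + 4 = 108 days.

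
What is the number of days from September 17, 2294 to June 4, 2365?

Day-of-year of September 17, 2294: 260.
Day-of-year of June 4, 2365: 155.
2294 has 365 days, so 365 − 260 = 105 days remain in 2294.
Full years 2295–2364: 53 common + 17 leap = 53×365 + 17×366 = 25567 days.
Total: 105 + 25567 + 155 = 25827 days.

25827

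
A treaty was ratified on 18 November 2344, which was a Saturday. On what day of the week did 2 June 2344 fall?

Count forward from the earlier date (June 2, 2344) to the later (November 18, 2344):
June 2344: 30 − 2 = 28 days remain.
Then July (31), August (31), September (30), October (31): 31 + 31 + 30 + 31 = 123 days.
November 1–18, 2344: 18 days.
Total: 28 + 123 + 18 = 169 days.
169 mod 7 = 1, so 1 day before Saturday is Friday.

Friday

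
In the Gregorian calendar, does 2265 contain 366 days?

No

2265 is not a leap year.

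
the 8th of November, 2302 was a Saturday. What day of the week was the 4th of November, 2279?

Count forward from the earlier date (November 4, 2279) to the later (November 8, 2302):
From November 4, 2279 to November 4, 2302: 23 years, of which 5 contain a Feb 29 — 18×365 + 5×366 = 8400 days.
(2300 is not a leap year (divisible by 100 but not 400).)
Within November 2302: 8 − 4 = 4 days.
Total: 8404 days.
8404 mod 7 = 4, so 4 days before Saturday is Tuesday.

Tuesday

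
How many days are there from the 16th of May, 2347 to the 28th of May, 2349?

May 2347: 31 − 16 = 15 days remain.
Then 23 full months totalling 700 days.
May 1–28, 2349: 28 days.
Total: 15 + 700 + 28 = 743 days.

743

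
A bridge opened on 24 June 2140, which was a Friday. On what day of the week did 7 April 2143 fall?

Day-of-year of June 24, 2140: 176.
Day-of-year of April 7, 2143: 97.
2140 has 366 days, so 366 − 176 = 190 days remain in 2140.
Full years: 2141: 365; 2142: 365. Sum = 730.
Total: 190 + 730 + 97 = 1017 days.
1017 mod 7 = 2, so 2 days after Friday is Sunday.

Sunday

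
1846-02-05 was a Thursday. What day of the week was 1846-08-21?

February 1846: 28 − 5 = 23 days remain (1846 is not a leap year, so February has 28 days).
Then March (31), April (30), May (31), June (30), July (31): 31 + 30 + 31 + 30 + 31 = 153 days.
August 1–21, 1846: 21 days.
Total: 23 + 153 + 21 = 197 days.
197 mod 7 = 1, so 1 day after Thursday is Friday.

Friday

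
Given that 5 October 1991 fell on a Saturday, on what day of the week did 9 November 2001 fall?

Friday

From October 5, 1991 to October 5, 2001: 10 years, of which 3 contain a Feb 29 — 7×365 + 3×366 = 3653 days.
(2000 is a leap year (divisible by 400).)
October 2001: 31 − 5 = 26 days remain.
November 1–9, 2001: 9 days.
Residual: 35 days.
Total: 3688 days.
3688 mod 7 = 6, so 6 days after Saturday is Friday.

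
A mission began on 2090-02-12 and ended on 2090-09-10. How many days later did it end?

February 2090: 28 − 12 = 16 days remain (2090 is not a leap year, so February has 28 days).
Then March (31), April (30), May (31), June (30), July (31), August (31): 31 + 30 + 31 + 30 + 31 + 31 = 184 days.
September 1–10, 2090: 10 days.
Total: 16 + 184 + 10 = 210 days.

210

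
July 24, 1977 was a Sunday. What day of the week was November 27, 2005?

Day-of-year of July 24, 1977: 205.
Day-of-year of November 27, 2005: 331.
1977 has 365 days, so 365 − 205 = 160 days remain in 1977.
Full years 1978–2004: 20 common + 7 leap = 20×365 + 7×366 = 9862 days.
Total: 160 + 9862 + 331 = 10353 days.
10353 is a multiple of 7, so November 27, 2005 falls on the same weekday: Sunday.

Sunday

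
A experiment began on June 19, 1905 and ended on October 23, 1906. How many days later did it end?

491

Day-of-year of June 19, 1905: 170.
Day-of-year of October 23, 1906: 296.
1905 has 365 days, so 365 − 170 = 195 days remain in 1905.
Total: 195 + 296 = 491 days.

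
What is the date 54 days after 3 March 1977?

26 April 1977

Count 54 days after March 3, 1977:
March 1977: 31 − 3 = 28 days remain.
April 1–26, 1977: 26 days.
Total: 28 + 26 = 54 days.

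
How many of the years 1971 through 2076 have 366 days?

Years divisible by 4: 1972, 1976, …, 2076 — 27 in all.
2000 is divisible by 400, so still leap.
No century exceptions apply. Count: 27.

27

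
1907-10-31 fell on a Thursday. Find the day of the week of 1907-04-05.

Count forward from the earlier date (April 5, 1907) to the later (October 31, 1907):
April 1907: 30 − 5 = 25 days remain.
Then May (31), June (30), July (31), August (31), September (30): 31 + 30 + 31 + 31 + 30 = 153 days.
October 1–31, 1907: 31 days.
Total: 25 + 153 + 31 = 209 days.
209 mod 7 = 6, so 6 days before Thursday is Friday.

Friday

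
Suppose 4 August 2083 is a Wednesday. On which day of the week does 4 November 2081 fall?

Count forward from the earlier date (November 4, 2081) to the later (August 4, 2083):
November 4, 2081 → November 4, 2082: 365 days.
November 2082: 30 − 4 = 26 days remain.
Then December (31), January (31), February 2083 (28), March (31), April (30), May (31), June (30), July (31): 31 + 31 + 28 + 31 + 30 + 31 + 30 + 31 = 243 days.
August 1–4, 2083: 4 days.
Residual: 273 days.
Total: 638 days.
638 mod 7 = 1, so 1 day before Wednesday is Tuesday.

Tuesday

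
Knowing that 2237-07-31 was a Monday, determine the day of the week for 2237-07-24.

Count forward from the earlier date (July 24, 2237) to the later (July 31, 2237):
Within July 2237: 31 − 24 = 7 days.
7 is a multiple of 7, so 2237-07-24 falls on the same weekday: Monday.

Monday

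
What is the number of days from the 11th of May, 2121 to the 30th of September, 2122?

507

May 11, 2121 → May 11, 2122: 365 days.
May 2122: 31 − 11 = 20 days remain.
Then June (30), July (31), August (31): 30 + 31 + 31 = 92 days.
September 1–30, 2122: 30 days.
Residual: 142 days.
Total: 507 days.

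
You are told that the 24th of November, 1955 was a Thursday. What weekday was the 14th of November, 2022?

Monday

Day-of-year of November 24, 1955: 328.
Day-of-year of November 14, 2022: 318.
1955 has 365 days, so 365 − 328 = 37 days remain in 1955.
Full years 1956–2021: 49 common + 17 leap = 49×365 + 17×366 = 24107 days.
Total: 37 + 24107 + 318 = 24462 days.
24462 mod 7 = 4, so 4 days after Thursday is Monday.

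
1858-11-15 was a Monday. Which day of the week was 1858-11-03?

Wednesday

Count forward from the earlier date (November 3, 1858) to the later (November 15, 1858):
Within November 1858: 15 − 3 = 12 days.
12 mod 7 = 5, so 5 days before Monday is Wednesday.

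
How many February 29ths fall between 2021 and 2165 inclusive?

Years divisible by 4: 2024, 2028, …, 2164 — 36 in all.
Of these, 2100 is divisible by 100 but not 400, so not leap.
Leap years: 36 − 1 = 35.

35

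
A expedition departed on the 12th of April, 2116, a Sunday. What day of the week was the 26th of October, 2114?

Count forward from the earlier date (October 26, 2114) to the later (April 12, 2116):
October 26, 2114 → October 26, 2115: 365 days.
October 2115: 31 − 26 = 5 days remain.
Then November (30), December (31), January (31), February 2116 (29), March (31): 30 + 31 + 31 + 29 + 31 = 152 days.
April 1–12, 2116: 12 days.
Residual: 169 days.
Total: 534 days.
534 mod 7 = 2, so 2 days before Sunday is Friday.

Friday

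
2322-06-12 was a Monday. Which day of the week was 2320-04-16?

Friday

Count forward from the earlier date (April 16, 2320) to the later (June 12, 2322):
April 2320: 30 − 16 = 14 days remain.
Then 25 full months totalling 761 days.
June 1–12, 2322: 12 days.
Total: 14 + 761 + 12 = 787 days.
787 mod 7 = 3, so 3 days before Monday is Friday.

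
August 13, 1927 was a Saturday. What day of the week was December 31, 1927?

August 1927: 31 − 13 = 18 days remain.
Then September (30), October (31), November (30): 30 + 31 + 30 = 91 days.
December 1–31, 1927: 31 days.
Total: 18 + 91 + 31 = 140 days.
140 is a multiple of 7, so December 31, 1927 falls on the same weekday: Saturday.

Saturday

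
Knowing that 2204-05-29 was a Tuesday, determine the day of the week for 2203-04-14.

Count forward from the earlier date (April 14, 2203) to the later (May 29, 2204):
Day-of-year of April 14, 2203: 104.
Day-of-year of May 29, 2204: 150.
2203 has 365 days, so 365 − 104 = 261 days remain in 2203.
Total: 261 + 150 = 411 days.
411 mod 7 = 5, so 5 days before Tuesday is Thursday.

Thursday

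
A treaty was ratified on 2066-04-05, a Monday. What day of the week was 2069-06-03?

Day-of-year of April 5, 2066: 95.
Day-of-year of June 3, 2069: 154.
2066 has 365 days, so 365 − 95 = 270 days remain in 2066.
Full years: 2067: 365; 2068: 366. Sum = 731.
Total: 270 + 731 + 154 = 1155 days.
1155 is a multiple of 7, so 2069-06-03 falls on the same weekday: Monday.

Monday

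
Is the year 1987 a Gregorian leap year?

No

1987 is not a leap year.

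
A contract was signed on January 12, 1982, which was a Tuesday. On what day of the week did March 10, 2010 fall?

Wednesday

Day-of-year of January 12, 1982: 12.
Day-of-year of March 10, 2010: 69.
1982 has 365 days, so 365 − 12 = 353 days remain in 1982.
Full years 1983–2009: 20 common + 7 leap = 20×365 + 7×366 = 9862 days.
Total: 353 + 9862 + 69 = 10284 days.
10284 mod 7 = 1, so 1 day after Tuesday is Wednesday.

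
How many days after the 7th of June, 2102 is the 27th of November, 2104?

904

June 7, 2102 → June 7, 2103: 365 days.
June 7, 2103 → June 7, 2104: 366 days (2104 is a leap year).
June 2104: 30 − 7 = 23 days remain.
Then July (31), August (31), September (30), October (31): 31 + 31 + 30 + 31 = 123 days.
November 1–27, 2104: 27 days.
Residual: 173 days.
Total: 904 days.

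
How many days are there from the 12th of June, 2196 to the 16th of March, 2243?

Day-of-year of June 12, 2196: 164.
Day-of-year of March 16, 2243: 75.
2196 has 366 days, so 366 − 164 = 202 days remain in 2196.
Full years 2197–2242: 36 common + 10 leap = 36×365 + 10×366 = 16800 days.
Total: 202 + 16800 + 75 = 17077 days.

17077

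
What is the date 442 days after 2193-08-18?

2194-11-03

Count 442 days after August 18, 2193:
August 18, 2193 → August 18, 2194: 365 days.
August 2194: 31 − 18 = 13 days remain.
Then September (30), October (31): 30 + 31 = 61 days.
November 1–3, 2194: 3 days.
Residual: 77 days.
Total: 442 days.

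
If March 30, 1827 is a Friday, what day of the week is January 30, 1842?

Day-of-year of March 30, 1827: 89.
Day-of-year of January 30, 1842: 30.
1827 has 365 days, so 365 − 89 = 276 days remain in 1827.
Full years 1828–1841: 10 common + 4 leap = 10×365 + 4×366 = 5114 days.
Total: 276 + 5114 + 30 = 5420 days.
5420 mod 7 = 2, so 2 days after Friday is Sunday.

Sunday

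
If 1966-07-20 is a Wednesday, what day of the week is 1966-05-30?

Count forward from the earlier date (May 30, 1966) to the later (July 20, 1966):
May 1966: 31 − 30 = 1 day remains.
Then June (30): 30 days.
July 1–20, 1966: 20 days.
Total: 1 + 30 + 20 = 51 days.
51 mod 7 = 2, so 2 days before Wednesday is Monday.

Monday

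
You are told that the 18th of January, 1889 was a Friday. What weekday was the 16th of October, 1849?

Count forward from the earlier date (October 16, 1849) to the later (January 18, 1889):
Day-of-year of October 16, 1849: 289.
Day-of-year of January 18, 1889: 18.
1849 has 365 days, so 365 − 289 = 76 days remain in 1849.
Full years 1850–1888: 29 common + 10 leap = 29×365 + 10×366 = 14245 days.
Total: 76 + 14245 + 18 = 14339 days.
14339 mod 7 = 3, so 3 days before Friday is Tuesday.

Tuesday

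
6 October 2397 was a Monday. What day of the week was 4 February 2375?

Count forward from the earlier date (February 4, 2375) to the later (October 6, 2397):
Day-of-year of February 4, 2375: 35.
Day-of-year of October 6, 2397: 279.
2375 has 365 days, so 365 − 35 = 330 days remain in 2375.
Full years 2376–2396: 15 common + 6 leap = 15×365 + 6×366 = 7671 days.
Total: 330 + 7671 + 279 = 8280 days.
8280 mod 7 = 6, so 6 days before Monday is Tuesday.

Tuesday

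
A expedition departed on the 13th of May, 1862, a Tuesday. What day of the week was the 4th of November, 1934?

Sunday

From May 13, 1862 to May 13, 1934: 72 years, of which 17 contain a Feb 29 — 55×365 + 17×366 = 26297 days.
(1900 is not a leap year (divisible by 100 but not 400).)
May 1934: 31 − 13 = 18 days remain.
Then June (30), July (31), August (31), September (30), October (31): 30 + 31 + 31 + 30 + 31 = 153 days.
November 1–4, 1934: 4 days.
Residual: 175 days.
Total: 26472 days.
26472 mod 7 = 5, so 5 days after Tuesday is Sunday.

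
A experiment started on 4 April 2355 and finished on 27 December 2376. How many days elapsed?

7938

Day-of-year of April 4, 2355: 94.
Day-of-year of December 27, 2376: 362.
2355 has 365 days, so 365 − 94 = 271 days remain in 2355.
Full years 2356–2375: 15 common + 5 leap = 15×365 + 5×366 = 7305 days.
Total: 271 + 7305 + 362 = 7938 days.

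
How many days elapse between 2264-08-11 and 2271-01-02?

2335

Day-of-year of August 11, 2264: 224.
Day-of-year of January 2, 2271: 2.
2264 has 366 days, so 366 − 224 = 142 days remain in 2264.
Full years: 2265: 365; 2266: 365; 2267: 365; 2268: 366; 2269: 365; 2270: 365. Sum = 2191.
Total: 142 + 2191 + 2 = 2335 days.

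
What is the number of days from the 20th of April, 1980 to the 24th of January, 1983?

Day-of-year of April 20, 1980: 111.
Day-of-year of January 24, 1983: 24.
1980 has 366 days, so 366 − 111 = 255 days remain in 1980.
Full years: 1981: 365; 1982: 365. Sum = 730.
Total: 255 + 730 + 24 = 1009 days.

1009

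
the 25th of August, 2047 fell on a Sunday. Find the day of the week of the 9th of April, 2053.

Day-of-year of August 25, 2047: 237.
Day-of-year of April 9, 2053: 99.
2047 has 365 days, so 365 − 237 = 128 days remain in 2047.
Full years: 2048: 366; 2049: 365; 2050: 365; 2051: 365; 2052: 366. Sum = 1827.
Total: 128 + 1827 + 99 = 2054 days.
2054 mod 7 = 3, so 3 days after Sunday is Wednesday.

Wednesday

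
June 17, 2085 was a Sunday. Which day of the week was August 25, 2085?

Saturday

June 2085: 30 − 17 = 13 days remain.
Then July (31): 31 days.
August 1–25, 2085: 25 days.
Total: 13 + 31 + 25 = 69 days.
69 mod 7 = 6, so 6 days after Sunday is Saturday.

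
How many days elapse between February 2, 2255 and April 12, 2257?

800

February 2, 2255 → February 2, 2256: 365 days.
February 2, 2256 → February 2, 2257: 366 days (2256 is a leap year).
February 2257: 28 − 2 = 26 days remain (2257 is not a leap year, so February has 28 days).
Then March (31): 31 days.
April 1–12, 2257: 12 days.
Residual: 69 days.
Total: 800 days.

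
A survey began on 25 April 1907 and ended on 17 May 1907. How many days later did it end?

22

April 1907: 30 − 25 = 5 days remain.
May 1–17, 1907: 17 days.
Total: 5 + 17 = 22 days.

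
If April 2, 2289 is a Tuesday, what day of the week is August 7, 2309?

Day-of-year of April 2, 2289: 92.
Day-of-year of August 7, 2309: 219.
2289 has 365 days, so 365 − 92 = 273 days remain in 2289.
Full years 2290–2308: 15 common + 4 leap = 15×365 + 4×366 = 6939 days.
Total: 273 + 6939 + 219 = 7431 days.
7431 mod 7 = 4, so 4 days after Tuesday is Saturday.

Saturday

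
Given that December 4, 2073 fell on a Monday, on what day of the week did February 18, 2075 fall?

Monday

Day-of-year of December 4, 2073: 338.
Day-of-year of February 18, 2075: 49.
2073 has 365 days, so 365 − 338 = 27 days remain in 2073.
Full years: 2074: 365. Sum = 365.
Total: 27 + 365 + 49 = 441 days.
441 is a multiple of 7, so February 18, 2075 falls on the same weekday: Monday.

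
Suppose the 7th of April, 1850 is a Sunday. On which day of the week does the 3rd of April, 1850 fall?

Wednesday

Count forward from the earlier date (April 3, 1850) to the later (April 7, 1850):
Within April 1850: 7 − 3 = 4 days.
4 mod 7 = 4, so 4 days before Sunday is Wednesday.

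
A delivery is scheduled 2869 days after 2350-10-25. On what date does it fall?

2358-09-02

Count 2869 days after October 25, 2350:
Day-of-year of October 25, 2350: 298.
Day-of-year of September 2, 2358: 245.
2350 has 365 days, so 365 − 298 = 67 days remain in 2350.
Full years 2351–2357: 5 common + 2 leap = 5×365 + 2×366 = 2557 days.
Total: 67 + 2557 + 245 = 2869 days.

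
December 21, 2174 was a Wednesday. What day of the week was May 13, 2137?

Count forward from the earlier date (May 13, 2137) to the later (December 21, 2174):
Day-of-year of May 13, 2137: 133.
Day-of-year of December 21, 2174: 355.
2137 has 365 days, so 365 − 133 = 232 days remain in 2137.
Full years 2138–2173: 27 common + 9 leap = 27×365 + 9×366 = 13149 days.
Total: 232 + 13149 + 355 = 13736 days.
13736 mod 7 = 2, so 2 days before Wednesday is Monday.

Monday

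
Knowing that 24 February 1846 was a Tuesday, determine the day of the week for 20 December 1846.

February 1846: 28 − 24 = 4 days remain (1846 is not a leap year, so February has 28 days).
Then 9 full months totalling 275 days.
December 1–20, 1846: 20 days.
Total: 4 + 275 + 20 = 299 days.
299 mod 7 = 5, so 5 days after Tuesday is Sunday.

Sunday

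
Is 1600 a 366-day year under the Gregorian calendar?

Yes

1600 is a leap year (divisible by 400).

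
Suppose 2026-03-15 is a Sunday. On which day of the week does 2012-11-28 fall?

Count forward from the earlier date (November 28, 2012) to the later (March 15, 2026):
Day-of-year of November 28, 2012: 333.
Day-of-year of March 15, 2026: 74.
2012 has 366 days, so 366 − 333 = 33 days remain in 2012.
Full years 2013–2025: 10 common + 3 leap = 10×365 + 3×366 = 4748 days.
Total: 33 + 4748 + 74 = 4855 days.
4855 mod 7 = 4, so 4 days before Sunday is Wednesday.

Wednesday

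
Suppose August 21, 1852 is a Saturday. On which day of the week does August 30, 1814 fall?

Tuesday

Count forward from the earlier date (August 30, 1814) to the later (August 21, 1852):
From August 30, 1814 to August 30, 1851: 37 years, of which 9 contain a Feb 29 — 28×365 + 9×366 = 13514 days.
August 1851: 31 − 30 = 1 day remains.
Then 11 full months totalling 335 days.
August 1–21, 1852: 21 days.
Residual: 357 days.
Total: 13871 days.
13871 mod 7 = 4, so 4 days before Saturday is Tuesday.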